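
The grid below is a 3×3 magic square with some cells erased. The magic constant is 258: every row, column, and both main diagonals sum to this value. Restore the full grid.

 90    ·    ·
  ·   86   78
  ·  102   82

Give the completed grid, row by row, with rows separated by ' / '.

Row 2: 86 + 78 + ? = 258, so (2,1) = 94.
Row 3 needs 258; the known cells sum to 184, so (3,1) = 74.
From column 2, 258 − (86 + 102) gives (1,2) = 70.
The remaining cell in column 3 is (1,3) = 258 − 160 = 98.

90 70 98 / 94 86 78 / 74 102 82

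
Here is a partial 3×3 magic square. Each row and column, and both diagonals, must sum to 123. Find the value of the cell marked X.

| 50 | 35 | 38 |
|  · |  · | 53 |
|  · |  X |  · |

47

From column 3, 123 − (38 + 53) gives (3,3) = 32.
The remaining cell in main diagonal is (2,2) = 123 − 82 = 41.
Using anti-diagonal: 38 + 41 + ? → (3,1) = 123 − 79 = 44.
The remaining cell in row 2 is (2,1) = 123 − 94 = 29.
Row 3: 44 + 32 + ? = 123, so (3,2) = 47.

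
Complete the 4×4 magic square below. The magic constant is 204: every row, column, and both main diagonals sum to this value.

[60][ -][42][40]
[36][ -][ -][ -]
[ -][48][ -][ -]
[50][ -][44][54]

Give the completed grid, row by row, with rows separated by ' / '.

60 62 42 40 / 36 38 66 64 / 58 48 52 46 / 50 56 44 54

Row 1 needs 204; the known cells sum to 142, so (1,2) = 62.
Row 4 must total 204; the given cells sum to 148, so (4,2) = 56.
From column 1, 204 − (60 + 36 + 50) gives (3,1) = 58.
The remaining cell in column 2 is (2,2) = 204 − 166 = 38.
From main diagonal, 204 − (60 + 38 + 54) gives (3,3) = 52.
Anti-diagonal: 40 + 48 + 50 + ? = 204, so (2,3) = 66.
Row 2: 36 + 38 + 66 + ? = 204, so (2,4) = 64.
Row 3 must total 204; the given cells sum to 158, so (3,4) = 46.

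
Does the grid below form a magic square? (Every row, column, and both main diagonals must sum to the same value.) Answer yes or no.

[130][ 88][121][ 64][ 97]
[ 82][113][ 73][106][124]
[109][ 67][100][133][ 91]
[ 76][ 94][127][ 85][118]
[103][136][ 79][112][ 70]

No — column 4 sums to 500 but main diagonal sums to 498.

Row 1: 130 + 88 + 121 + 64 + 97 = 500.
Row 2: 82 + 113 + 73 + 106 + 124 = 498.
Row 3: 109 + 67 + 100 + 133 + 91 = 500.
Row 4: 76 + 94 + 127 + 85 + 118 = 500.
Row 5: 103 + 136 + 79 + 112 + 70 = 500.
Column 1: 130 + 82 + 109 + 76 + 103 = 500.
Column 2: 88 + 113 + 67 + 94 + 136 = 498.
Column 3: 121 + 73 + 100 + 127 + 79 = 500.
Column 4: 64 + 106 + 133 + 85 + 112 = 500.
Column 5: 97 + 124 + 91 + 118 + 70 = 500.
Main diagonal: 130 + 113 + 100 + 85 + 70 = 498.
Anti-diagonal: 97 + 106 + 100 + 94 + 103 = 500.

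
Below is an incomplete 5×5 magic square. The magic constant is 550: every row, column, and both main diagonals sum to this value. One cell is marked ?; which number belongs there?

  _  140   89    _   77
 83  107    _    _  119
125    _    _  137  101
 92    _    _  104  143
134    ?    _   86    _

Column 1 needs 550; the known cells sum to 434, so (1,1) = 116.
The remaining cell in column 5 is (5,5) = 550 − 440 = 110.
The remaining cell in main diagonal is (3,3) = 550 − 437 = 113.
Row 1 needs 550; the known cells sum to 422, so (1,4) = 128.
Row 3: 125 + 113 + 137 + 101 + ? = 550, so (3,2) = 74.
Column 4 needs 550; the known cells sum to 455, so (2,4) = 95.
The remaining cell in anti-diagonal is (4,2) = 550 − 419 = 131.
From row 2, 550 − (83 + 107 + 95 + 119) gives (2,3) = 146.
The remaining cell in row 4 is (4,3) = 550 − 470 = 80.
The remaining cell in column 2 is (5,2) = 550 − 452 = 98.

98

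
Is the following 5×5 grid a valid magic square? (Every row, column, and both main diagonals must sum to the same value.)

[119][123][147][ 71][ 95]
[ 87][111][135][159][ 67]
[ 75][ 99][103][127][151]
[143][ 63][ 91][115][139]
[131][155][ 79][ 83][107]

Row 1: 119 + 123 + 147 + 71 + 95 = 555.
Row 2: 87 + 111 + 135 + 159 + 67 = 559.
Row 3: 75 + 99 + 103 + 127 + 151 = 555.
Row 4: 143 + 63 + 91 + 115 + 139 = 551.
Row 5: 131 + 155 + 79 + 83 + 107 = 555.
Column 1: 119 + 87 + 75 + 143 + 131 = 555.
Column 2: 123 + 111 + 99 + 63 + 155 = 551.
Column 3: 147 + 135 + 103 + 91 + 79 = 555.
Column 4: 71 + 159 + 127 + 115 + 83 = 555.
Column 5: 95 + 67 + 151 + 139 + 107 = 559.
Main diagonal: 119 + 111 + 103 + 115 + 107 = 555.
Anti-diagonal: 95 + 159 + 103 + 63 + 131 = 551.

No — main diagonal sums to 555 but row 4 sums to 551.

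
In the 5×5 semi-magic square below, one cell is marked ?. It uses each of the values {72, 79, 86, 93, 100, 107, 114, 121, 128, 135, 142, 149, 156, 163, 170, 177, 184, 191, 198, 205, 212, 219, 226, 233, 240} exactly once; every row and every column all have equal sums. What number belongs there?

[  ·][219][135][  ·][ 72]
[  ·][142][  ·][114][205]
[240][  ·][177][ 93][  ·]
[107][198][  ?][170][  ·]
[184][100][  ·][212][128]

The 25 entries sum to 3900, so each line sums to 3900/5 = 780.
The remaining cell in row 5 is (5,3) = 780 − 624 = 156.
The remaining cell in column 2 is (3,2) = 780 − 659 = 121.
Column 4 must total 780; the given cells sum to 589, so (1,4) = 191.
Row 1 needs 780; the known cells sum to 617, so (1,1) = 163.
Row 3: 240 + 121 + 177 + 93 + ? = 780, so (3,5) = 149.
Using column 1: 163 + 240 + 107 + 184 + ? → (2,1) = 780 − 694 = 86.
Column 5 needs 780; the known cells sum to 554, so (4,5) = 226.
From row 2, 780 − (86 + 142 + 114 + 205) gives (2,3) = 233.
Row 4: 107 + 198 + 170 + 226 + ? = 780, so (4,3) = 79.

79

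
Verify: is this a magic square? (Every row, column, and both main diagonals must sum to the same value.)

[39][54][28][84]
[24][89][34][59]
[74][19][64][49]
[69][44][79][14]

Row 1: 39 + 54 + 28 + 84 = 205.
Row 2: 24 + 89 + 34 + 59 = 206.
Row 3: 74 + 19 + 64 + 49 = 206.
Row 4: 69 + 44 + 79 + 14 = 206.
Column 1: 39 + 24 + 74 + 69 = 206.
Column 2: 54 + 89 + 19 + 44 = 206.
Column 3: 28 + 34 + 64 + 79 = 205.
Column 4: 84 + 59 + 49 + 14 = 206.
Main diagonal: 39 + 89 + 64 + 14 = 206.
Anti-diagonal: 84 + 34 + 19 + 69 = 206.

No — anti-diagonal sums to 206 but row 1 sums to 205.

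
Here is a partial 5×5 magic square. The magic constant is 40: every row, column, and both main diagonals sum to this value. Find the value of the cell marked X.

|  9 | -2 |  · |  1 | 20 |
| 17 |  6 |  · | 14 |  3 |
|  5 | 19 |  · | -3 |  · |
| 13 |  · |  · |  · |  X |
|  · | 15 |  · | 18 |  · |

Row 1 must total 40; the given cells sum to 28, so (1,3) = 12.
Row 2 must total 40; the given cells sum to 40, so (2,3) = 0.
Using column 1: 9 + 17 + 5 + 13 + ? → (5,1) = 40 − 44 = -4.
From column 2, 40 − (-2 + 6 + 19 + 15) gives (4,2) = 2.
From column 4, 40 − (1 + 14 + (-3) + 18) gives (4,4) = 10.
Anti-diagonal must total 40; the given cells sum to 32, so (3,3) = 8.
Row 3: 5 + 19 + 8 + (-3) + ? = 40, so (3,5) = 11.
From main diagonal, 40 − (9 + 6 + 8 + 10) gives (5,5) = 7.
Row 5 must total 40; the given cells sum to 36, so (5,3) = 4.
Column 3 must total 40; the given cells sum to 24, so (4,3) = 16.
Using column 5: 20 + 3 + 11 + 7 + ? → (4,5) = 40 − 41 = -1.

-1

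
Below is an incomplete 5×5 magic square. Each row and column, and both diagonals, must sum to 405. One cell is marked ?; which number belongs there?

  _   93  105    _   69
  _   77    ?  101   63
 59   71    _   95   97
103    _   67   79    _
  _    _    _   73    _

Row 3 must total 405; the given cells sum to 322, so (3,3) = 83.
The remaining cell in column 4 is (1,4) = 405 − 348 = 57.
Row 1: 93 + 105 + 57 + 69 + ? = 405, so (1,1) = 81.
Main diagonal: 81 + 77 + 83 + 79 + ? = 405, so (5,5) = 85.
Column 5 needs 405; the known cells sum to 314, so (4,5) = 91.
Row 4 needs 405; the known cells sum to 340, so (4,2) = 65.
Using column 2: 93 + 77 + 71 + 65 + ? → (5,2) = 405 − 306 = 99.
From anti-diagonal, 405 − (69 + 101 + 83 + 65) gives (5,1) = 87.
From row 5, 405 − (87 + 99 + 73 + 85) gives (5,3) = 61.
Column 1: 81 + 59 + 103 + 87 + ? = 405, so (2,1) = 75.
From column 3, 405 − (105 + 83 + 67 + 61) gives (2,3) = 89.

89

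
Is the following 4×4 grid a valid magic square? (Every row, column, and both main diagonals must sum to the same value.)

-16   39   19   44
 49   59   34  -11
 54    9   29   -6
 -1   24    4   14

Row 1: -16 + 39 + 19 + 44 = 86.
Row 2: 49 + 59 + 34 + (-11) = 131.
Row 3: 54 + 9 + 29 + (-6) = 86.
Row 4: -1 + 24 + 4 + 14 = 41.
Column 1: -16 + 49 + 54 + (-1) = 86.
Column 2: 39 + 59 + 9 + 24 = 131.
Column 3: 19 + 34 + 29 + 4 = 86.
Column 4: 44 + (-11) + (-6) + 14 = 41.
Main diagonal: -16 + 59 + 29 + 14 = 86.
Anti-diagonal: 44 + 34 + 9 + (-1) = 86.

No — row 2 sums to 131 but main diagonal sums to 86.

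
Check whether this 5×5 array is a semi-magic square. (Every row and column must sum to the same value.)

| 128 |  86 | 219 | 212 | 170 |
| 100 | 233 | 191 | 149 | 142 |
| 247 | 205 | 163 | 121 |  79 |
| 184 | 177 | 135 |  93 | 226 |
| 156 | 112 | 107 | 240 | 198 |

No — row 5 sums to 813 but column 1 sums to 815.

Row 1: 128 + 86 + 219 + 212 + 170 = 815.
Row 2: 100 + 233 + 191 + 149 + 142 = 815.
Row 3: 247 + 205 + 163 + 121 + 79 = 815.
Row 4: 184 + 177 + 135 + 93 + 226 = 815.
Row 5: 156 + 112 + 107 + 240 + 198 = 813.
Column 1: 128 + 100 + 247 + 184 + 156 = 815.
Column 2: 86 + 233 + 205 + 177 + 112 = 813.
Column 3: 219 + 191 + 163 + 135 + 107 = 815.
Column 4: 212 + 149 + 121 + 93 + 240 = 815.
Column 5: 170 + 142 + 79 + 226 + 198 = 815.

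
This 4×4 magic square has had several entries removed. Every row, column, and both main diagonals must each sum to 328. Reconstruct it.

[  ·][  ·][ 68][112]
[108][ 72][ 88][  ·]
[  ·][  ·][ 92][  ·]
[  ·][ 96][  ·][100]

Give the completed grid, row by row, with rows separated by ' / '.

64 84 68 112 / 108 72 88 60 / 104 76 92 56 / 52 96 80 100

Row 2 needs 328; the known cells sum to 268, so (2,4) = 60.
Column 3: 68 + 88 + 92 + ? = 328, so (4,3) = 80.
Column 4: 112 + 60 + 100 + ? = 328, so (3,4) = 56.
From main diagonal, 328 − (72 + 92 + 100) gives (1,1) = 64.
From row 1, 328 − (64 + 68 + 112) gives (1,2) = 84.
Using row 4: 96 + 80 + 100 + ? → (4,1) = 328 − 276 = 52.
Using column 1: 64 + 108 + 52 + ? → (3,1) = 328 − 224 = 104.
Column 2 needs 328; the known cells sum to 252, so (3,2) = 76.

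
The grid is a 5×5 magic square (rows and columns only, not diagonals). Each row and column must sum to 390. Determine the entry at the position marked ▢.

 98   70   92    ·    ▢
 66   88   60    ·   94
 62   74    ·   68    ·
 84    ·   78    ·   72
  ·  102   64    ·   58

76

Using row 2: 66 + 88 + 60 + 94 + ? → (2,4) = 390 − 308 = 82.
From column 1, 390 − (98 + 66 + 62 + 84) gives (5,1) = 80.
From column 2, 390 − (70 + 88 + 74 + 102) gives (4,2) = 56.
Column 3 must total 390; the given cells sum to 294, so (3,3) = 96.
Row 3: 62 + 74 + 96 + 68 + ? = 390, so (3,5) = 90.
Row 4: 84 + 56 + 78 + 72 + ? = 390, so (4,4) = 100.
Row 5: 80 + 102 + 64 + 58 + ? = 390, so (5,4) = 86.
Column 4 needs 390; the known cells sum to 336, so (1,4) = 54.
The remaining cell in column 5 is (1,5) = 390 − 314 = 76.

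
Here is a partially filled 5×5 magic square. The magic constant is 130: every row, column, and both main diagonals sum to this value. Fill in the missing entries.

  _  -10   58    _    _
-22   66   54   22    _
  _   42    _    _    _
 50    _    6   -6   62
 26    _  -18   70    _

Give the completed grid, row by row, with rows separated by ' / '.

2 -10 58 46 34 / -22 66 54 22 10 / 74 42 30 -2 -14 / 50 18 6 -6 62 / 26 14 -18 70 38

Row 2 must total 130; the given cells sum to 120, so (2,5) = 10.
Row 4 must total 130; the given cells sum to 112, so (4,2) = 18.
From column 2, 130 − (-10 + 66 + 42 + 18) gives (5,2) = 14.
Column 3: 58 + 54 + 6 + (-18) + ? = 130, so (3,3) = 30.
Anti-diagonal must total 130; the given cells sum to 96, so (1,5) = 34.
Using row 5: 26 + 14 + (-18) + 70 + ? → (5,5) = 130 − 92 = 38.
Column 5: 34 + 10 + 62 + 38 + ? = 130, so (3,5) = -14.
Using main diagonal: 66 + 30 + (-6) + 38 + ? → (1,1) = 130 − 128 = 2.
From row 1, 130 − (2 + (-10) + 58 + 34) gives (1,4) = 46.
Column 1 must total 130; the given cells sum to 56, so (3,1) = 74.
Column 4 needs 130; the known cells sum to 132, so (3,4) = -2.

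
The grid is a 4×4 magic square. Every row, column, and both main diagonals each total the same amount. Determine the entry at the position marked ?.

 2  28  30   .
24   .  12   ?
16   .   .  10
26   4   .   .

Column 1 is complete and sums to 68; that is the magic constant.
Row 1 must total 68; the given cells sum to 60, so (1,4) = 8.
From anti-diagonal, 68 − (8 + 12 + 26) gives (3,2) = 22.
Row 3 needs 68; the known cells sum to 48, so (3,3) = 20.
The remaining cell in column 2 is (2,2) = 68 − 54 = 14.
Column 3: 30 + 12 + 20 + ? = 68, so (4,3) = 6.
Main diagonal must total 68; the given cells sum to 36, so (4,4) = 32.
Using row 2: 24 + 14 + 12 + ? → (2,4) = 68 − 50 = 18.

18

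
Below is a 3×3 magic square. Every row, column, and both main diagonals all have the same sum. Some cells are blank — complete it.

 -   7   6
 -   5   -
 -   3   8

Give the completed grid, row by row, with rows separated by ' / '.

Column 2 is already complete: 7 + 5 + 3 = 15, so that is the magic constant.
Using row 1: 7 + 6 + ? → (1,1) = 15 − 13 = 2.
The remaining cell in row 3 is (3,1) = 15 − 11 = 4.
From column 1, 15 − (2 + 4) gives (2,1) = 9.
Column 3 must total 15; the given cells sum to 14, so (2,3) = 1.

2 7 6 / 9 5 1 / 4 3 8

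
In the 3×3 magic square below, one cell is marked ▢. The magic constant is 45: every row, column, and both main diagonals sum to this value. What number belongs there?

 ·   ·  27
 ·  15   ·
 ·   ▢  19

23

Column 3 needs 45; the known cells sum to 46, so (2,3) = -1.
Main diagonal must total 45; the given cells sum to 34, so (1,1) = 11.
The remaining cell in anti-diagonal is (3,1) = 45 − 42 = 3.
Row 1 needs 45; the known cells sum to 38, so (1,2) = 7.
Row 2: 15 + (-1) + ? = 45, so (2,1) = 31.
From row 3, 45 − (3 + 19) gives (3,2) = 23.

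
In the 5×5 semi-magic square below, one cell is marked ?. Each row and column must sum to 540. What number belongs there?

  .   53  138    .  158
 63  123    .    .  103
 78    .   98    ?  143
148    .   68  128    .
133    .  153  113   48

58

Row 5 needs 540; the known cells sum to 447, so (5,2) = 93.
Column 1: 63 + 78 + 148 + 133 + ? = 540, so (1,1) = 118.
Using column 3: 138 + 98 + 68 + 153 + ? → (2,3) = 540 − 457 = 83.
From column 5, 540 − (158 + 103 + 143 + 48) gives (4,5) = 88.
Row 1: 118 + 53 + 138 + 158 + ? = 540, so (1,4) = 73.
Using row 2: 63 + 123 + 83 + 103 + ? → (2,4) = 540 − 372 = 168.
Row 4: 148 + 68 + 128 + 88 + ? = 540, so (4,2) = 108.
Column 2 must total 540; the given cells sum to 377, so (3,2) = 163.
Column 4 must total 540; the given cells sum to 482, so (3,4) = 58.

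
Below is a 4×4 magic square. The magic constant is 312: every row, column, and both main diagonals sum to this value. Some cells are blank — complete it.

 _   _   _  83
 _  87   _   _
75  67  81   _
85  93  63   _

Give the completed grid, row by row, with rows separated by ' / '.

73 65 91 83 / 79 87 77 69 / 75 67 81 89 / 85 93 63 71

From row 3, 312 − (75 + 67 + 81) gives (3,4) = 89.
From row 4, 312 − (85 + 93 + 63) gives (4,4) = 71.
Column 2: 87 + 67 + 93 + ? = 312, so (1,2) = 65.
Column 4: 83 + 89 + 71 + ? = 312, so (2,4) = 69.
Using main diagonal: 87 + 81 + 71 + ? → (1,1) = 312 − 239 = 73.
From anti-diagonal, 312 − (83 + 67 + 85) gives (2,3) = 77.
Row 1 must total 312; the given cells sum to 221, so (1,3) = 91.
Row 2 must total 312; the given cells sum to 233, so (2,1) = 79.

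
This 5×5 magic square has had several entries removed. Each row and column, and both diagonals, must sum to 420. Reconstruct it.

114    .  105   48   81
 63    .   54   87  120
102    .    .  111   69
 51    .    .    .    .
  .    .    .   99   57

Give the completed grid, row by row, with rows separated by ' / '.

The remaining cell in row 1 is (1,2) = 420 − 348 = 72.
Row 2 needs 420; the known cells sum to 324, so (2,2) = 96.
Column 1 must total 420; the given cells sum to 330, so (5,1) = 90.
The remaining cell in column 4 is (4,4) = 420 − 345 = 75.
Column 5: 81 + 120 + 69 + 57 + ? = 420, so (4,5) = 93.
Main diagonal must total 420; the given cells sum to 342, so (3,3) = 78.
Anti-diagonal must total 420; the given cells sum to 336, so (4,2) = 84.
Row 3 needs 420; the known cells sum to 360, so (3,2) = 60.
Row 4: 51 + 84 + 75 + 93 + ? = 420, so (4,3) = 117.
The remaining cell in column 2 is (5,2) = 420 − 312 = 108.
Column 3 needs 420; the known cells sum to 354, so (5,3) = 66.

114 72 105 48 81 / 63 96 54 87 120 / 102 60 78 111 69 / 51 84 117 75 93 / 90 108 66 99 57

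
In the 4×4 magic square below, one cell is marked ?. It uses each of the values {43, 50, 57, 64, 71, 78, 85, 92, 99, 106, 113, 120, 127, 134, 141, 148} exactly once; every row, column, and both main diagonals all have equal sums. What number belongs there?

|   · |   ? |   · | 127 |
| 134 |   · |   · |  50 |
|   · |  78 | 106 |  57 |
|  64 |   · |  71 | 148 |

120

The 16 entries sum to 1528, so each line sums to 1528/4 = 382.
Row 3: 78 + 106 + 57 + ? = 382, so (3,1) = 141.
Row 4 must total 382; the given cells sum to 283, so (4,2) = 99.
The remaining cell in column 1 is (1,1) = 382 − 339 = 43.
The remaining cell in main diagonal is (2,2) = 382 − 297 = 85.
The remaining cell in anti-diagonal is (2,3) = 382 − 269 = 113.
From column 2, 382 − (85 + 78 + 99) gives (1,2) = 120.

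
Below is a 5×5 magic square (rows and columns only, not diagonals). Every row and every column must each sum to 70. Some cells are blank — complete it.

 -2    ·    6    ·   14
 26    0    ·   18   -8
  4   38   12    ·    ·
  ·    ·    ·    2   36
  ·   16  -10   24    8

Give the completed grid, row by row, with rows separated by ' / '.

Row 2 needs 70; the known cells sum to 36, so (2,3) = 34.
Row 5: 16 + (-10) + 24 + 8 + ? = 70, so (5,1) = 32.
Column 1 needs 70; the known cells sum to 60, so (4,1) = 10.
Using column 3: 6 + 34 + 12 + (-10) + ? → (4,3) = 70 − 42 = 28.
The remaining cell in column 5 is (3,5) = 70 − 50 = 20.
Row 3: 4 + 38 + 12 + 20 + ? = 70, so (3,4) = -4.
Row 4 needs 70; the known cells sum to 76, so (4,2) = -6.
Column 2 must total 70; the given cells sum to 48, so (1,2) = 22.
Column 4 must total 70; the given cells sum to 40, so (1,4) = 30.

-2 22 6 30 14 / 26 0 34 18 -8 / 4 38 12 -4 20 / 10 -6 28 2 36 / 32 16 -10 24 8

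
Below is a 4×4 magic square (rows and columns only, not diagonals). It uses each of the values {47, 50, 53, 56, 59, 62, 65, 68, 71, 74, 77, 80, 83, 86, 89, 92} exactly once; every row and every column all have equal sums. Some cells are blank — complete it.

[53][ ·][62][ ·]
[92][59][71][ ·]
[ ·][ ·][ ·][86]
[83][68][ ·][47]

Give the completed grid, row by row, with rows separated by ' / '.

53 74 62 89 / 92 59 71 56 / 50 77 65 86 / 83 68 80 47

The 16 entries sum to 1112, so each line sums to 1112/4 = 278.
Row 2 needs 278; the known cells sum to 222, so (2,4) = 56.
From row 4, 278 − (83 + 68 + 47) gives (4,3) = 80.
Using column 1: 53 + 92 + 83 + ? → (3,1) = 278 − 228 = 50.
The remaining cell in column 3 is (3,3) = 278 − 213 = 65.
Column 4 must total 278; the given cells sum to 189, so (1,4) = 89.
The remaining cell in row 1 is (1,2) = 278 − 204 = 74.
From row 3, 278 − (50 + 65 + 86) gives (3,2) = 77.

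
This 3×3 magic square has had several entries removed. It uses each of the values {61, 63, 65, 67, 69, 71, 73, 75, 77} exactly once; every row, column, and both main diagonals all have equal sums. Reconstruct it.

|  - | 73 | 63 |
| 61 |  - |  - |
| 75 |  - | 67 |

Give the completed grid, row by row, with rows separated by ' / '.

The 9 entries sum to 621, so each line sums to 621/3 = 207.
Row 1: 73 + 63 + ? = 207, so (1,1) = 71.
From row 3, 207 − (75 + 67) gives (3,2) = 65.
Column 2 must total 207; the given cells sum to 138, so (2,2) = 69.
Column 3 must total 207; the given cells sum to 130, so (2,3) = 77.

71 73 63 / 61 69 77 / 75 65 67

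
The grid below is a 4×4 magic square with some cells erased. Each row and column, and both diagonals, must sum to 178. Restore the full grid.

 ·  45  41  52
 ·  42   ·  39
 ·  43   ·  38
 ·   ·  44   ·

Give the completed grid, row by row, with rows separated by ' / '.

40 45 41 52 / 51 42 46 39 / 50 43 47 38 / 37 48 44 49

From row 1, 178 − (45 + 41 + 52) gives (1,1) = 40.
The remaining cell in column 2 is (4,2) = 178 − 130 = 48.
Using column 4: 52 + 39 + 38 + ? → (4,4) = 178 − 129 = 49.
Main diagonal: 40 + 42 + 49 + ? = 178, so (3,3) = 47.
Row 3 needs 178; the known cells sum to 128, so (3,1) = 50.
The remaining cell in row 4 is (4,1) = 178 − 141 = 37.
Column 1 must total 178; the given cells sum to 127, so (2,1) = 51.
From column 3, 178 − (41 + 47 + 44) gives (2,3) = 46.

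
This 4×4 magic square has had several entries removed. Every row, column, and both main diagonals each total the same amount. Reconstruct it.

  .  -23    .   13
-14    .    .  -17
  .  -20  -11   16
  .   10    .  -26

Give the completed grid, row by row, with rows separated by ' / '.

Column 4 is already complete: 13 + -17 + 16 + -26 = -14, so that is the magic constant.
The remaining cell in row 3 is (3,1) = -14 − (-15) = 1.
Using column 2: -23 + (-20) + 10 + ? → (2,2) = -14 − (-33) = 19.
Main diagonal needs -14; the known cells sum to -18, so (1,1) = 4.
The remaining cell in row 1 is (1,3) = -14 − (-6) = -8.
The remaining cell in row 2 is (2,3) = -14 − (-12) = -2.
Column 1 needs -14; the known cells sum to -9, so (4,1) = -5.
Column 3 needs -14; the known cells sum to -21, so (4,3) = 7.

4 -23 -8 13 / -14 19 -2 -17 / 1 -20 -11 16 / -5 10 7 -26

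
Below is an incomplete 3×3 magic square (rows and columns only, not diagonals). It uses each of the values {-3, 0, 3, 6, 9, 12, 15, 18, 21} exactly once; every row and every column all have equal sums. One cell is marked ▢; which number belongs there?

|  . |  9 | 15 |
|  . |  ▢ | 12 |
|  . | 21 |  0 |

-3

The 9 entries sum to 81, so each line sums to 81/3 = 27.
Row 1 must total 27; the given cells sum to 24, so (1,1) = 3.
The remaining cell in row 3 is (3,1) = 27 − 21 = 6.
From column 1, 27 − (3 + 6) gives (2,1) = 18.
Column 2: 9 + 21 + ? = 27, so (2,2) = -3.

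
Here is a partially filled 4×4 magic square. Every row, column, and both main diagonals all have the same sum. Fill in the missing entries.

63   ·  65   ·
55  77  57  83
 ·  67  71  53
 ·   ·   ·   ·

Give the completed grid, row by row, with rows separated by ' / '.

Row 2 is already complete: 55 + 77 + 57 + 83 = 272, so that is the magic constant.
From row 3, 272 − (67 + 71 + 53) gives (3,1) = 81.
Using column 1: 63 + 55 + 81 + ? → (4,1) = 272 − 199 = 73.
From column 3, 272 − (65 + 57 + 71) gives (4,3) = 79.
From main diagonal, 272 − (63 + 77 + 71) gives (4,4) = 61.
Anti-diagonal needs 272; the known cells sum to 197, so (1,4) = 75.
Row 1 must total 272; the given cells sum to 203, so (1,2) = 69.
From row 4, 272 − (73 + 79 + 61) gives (4,2) = 59.

63 69 65 75 / 55 77 57 83 / 81 67 71 53 / 73 59 79 61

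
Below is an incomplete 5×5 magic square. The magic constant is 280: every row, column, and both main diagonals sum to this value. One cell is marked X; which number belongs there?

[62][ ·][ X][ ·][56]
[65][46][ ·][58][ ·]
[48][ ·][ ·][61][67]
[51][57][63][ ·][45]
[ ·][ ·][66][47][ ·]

Row 4: 51 + 57 + 63 + 45 + ? = 280, so (4,4) = 64.
The remaining cell in column 1 is (5,1) = 280 − 226 = 54.
The remaining cell in column 4 is (1,4) = 280 − 230 = 50.
From anti-diagonal, 280 − (56 + 58 + 57 + 54) gives (3,3) = 55.
The remaining cell in row 3 is (3,2) = 280 − 231 = 49.
Main diagonal needs 280; the known cells sum to 227, so (5,5) = 53.
Using row 5: 54 + 66 + 47 + 53 + ? → (5,2) = 280 − 220 = 60.
Using column 2: 46 + 49 + 57 + 60 + ? → (1,2) = 280 − 212 = 68.
Using column 5: 56 + 67 + 45 + 53 + ? → (2,5) = 280 − 221 = 59.
Row 1 needs 280; the known cells sum to 236, so (1,3) = 44.

44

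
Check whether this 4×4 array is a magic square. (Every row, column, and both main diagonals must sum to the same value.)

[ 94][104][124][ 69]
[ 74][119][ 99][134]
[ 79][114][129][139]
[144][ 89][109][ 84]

Row 1: 94 + 104 + 124 + 69 = 391.
Row 2: 74 + 119 + 99 + 134 = 426.
Row 3: 79 + 114 + 129 + 139 = 461.
Row 4: 144 + 89 + 109 + 84 = 426.
Column 1: 94 + 74 + 79 + 144 = 391.
Column 2: 104 + 119 + 114 + 89 = 426.
Column 3: 124 + 99 + 129 + 109 = 461.
Column 4: 69 + 134 + 139 + 84 = 426.
Main diagonal: 94 + 119 + 129 + 84 = 426.
Anti-diagonal: 69 + 99 + 114 + 144 = 426.

No — row 1 sums to 391 but row 4 sums to 426.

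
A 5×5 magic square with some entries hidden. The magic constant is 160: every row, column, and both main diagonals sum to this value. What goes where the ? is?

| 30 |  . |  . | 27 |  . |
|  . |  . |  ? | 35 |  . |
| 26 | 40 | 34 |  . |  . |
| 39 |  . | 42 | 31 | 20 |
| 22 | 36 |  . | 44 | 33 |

Using row 4: 39 + 42 + 31 + 20 + ? → (4,2) = 160 − 132 = 28.
Using row 5: 22 + 36 + 44 + 33 + ? → (5,3) = 160 − 135 = 25.
Column 1 needs 160; the known cells sum to 117, so (2,1) = 43.
Using column 4: 27 + 35 + 31 + 44 + ? → (3,4) = 160 − 137 = 23.
Using main diagonal: 30 + 34 + 31 + 33 + ? → (2,2) = 160 − 128 = 32.
Anti-diagonal needs 160; the known cells sum to 119, so (1,5) = 41.
Using row 3: 26 + 40 + 34 + 23 + ? → (3,5) = 160 − 123 = 37.
Column 2: 32 + 40 + 28 + 36 + ? = 160, so (1,2) = 24.
Column 5 needs 160; the known cells sum to 131, so (2,5) = 29.
Row 1: 30 + 24 + 27 + 41 + ? = 160, so (1,3) = 38.
Row 2 must total 160; the given cells sum to 139, so (2,3) = 21.

21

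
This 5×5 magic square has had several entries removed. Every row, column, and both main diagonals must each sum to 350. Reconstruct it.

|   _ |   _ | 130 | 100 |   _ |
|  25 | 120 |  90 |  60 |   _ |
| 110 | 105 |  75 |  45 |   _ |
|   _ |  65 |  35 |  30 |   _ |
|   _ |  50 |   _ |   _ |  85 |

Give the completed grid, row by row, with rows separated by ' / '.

40 10 130 100 70 / 25 120 90 60 55 / 110 105 75 45 15 / 95 65 35 30 125 / 80 50 20 115 85

From row 2, 350 − (25 + 120 + 90 + 60) gives (2,5) = 55.
Row 3 must total 350; the given cells sum to 335, so (3,5) = 15.
From column 2, 350 − (120 + 105 + 65 + 50) gives (1,2) = 10.
From column 3, 350 − (130 + 90 + 75 + 35) gives (5,3) = 20.
The remaining cell in column 4 is (5,4) = 350 − 235 = 115.
Using main diagonal: 120 + 75 + 30 + 85 + ? → (1,1) = 350 − 310 = 40.
Row 1: 40 + 10 + 130 + 100 + ? = 350, so (1,5) = 70.
From row 5, 350 − (50 + 20 + 115 + 85) gives (5,1) = 80.
Column 1 needs 350; the known cells sum to 255, so (4,1) = 95.
From column 5, 350 − (70 + 55 + 15 + 85) gives (4,5) = 125.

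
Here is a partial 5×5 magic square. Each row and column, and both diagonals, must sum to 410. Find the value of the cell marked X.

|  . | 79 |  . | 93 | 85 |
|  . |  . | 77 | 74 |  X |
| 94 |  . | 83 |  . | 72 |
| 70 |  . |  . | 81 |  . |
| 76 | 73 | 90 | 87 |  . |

From row 5, 410 − (76 + 73 + 90 + 87) gives (5,5) = 84.
The remaining cell in column 4 is (3,4) = 410 − 335 = 75.
Using anti-diagonal: 85 + 74 + 83 + 76 + ? → (4,2) = 410 − 318 = 92.
From row 3, 410 − (94 + 83 + 75 + 72) gives (3,2) = 86.
From column 2, 410 − (79 + 86 + 92 + 73) gives (2,2) = 80.
The remaining cell in main diagonal is (1,1) = 410 − 328 = 82.
Row 1 needs 410; the known cells sum to 339, so (1,3) = 71.
Column 1 needs 410; the known cells sum to 322, so (2,1) = 88.
The remaining cell in column 3 is (4,3) = 410 − 321 = 89.
The remaining cell in row 2 is (2,5) = 410 − 319 = 91.

91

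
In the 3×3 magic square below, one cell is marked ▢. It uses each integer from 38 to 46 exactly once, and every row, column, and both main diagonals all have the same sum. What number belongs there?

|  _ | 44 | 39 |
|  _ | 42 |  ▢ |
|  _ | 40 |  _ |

The entries are 38 through 46, which sum to 378, so each line sums to 378/3 = 126.
Row 1 needs 126; the known cells sum to 83, so (1,1) = 43.
From main diagonal, 126 − (43 + 42) gives (3,3) = 41.
Using anti-diagonal: 39 + 42 + ? → (3,1) = 126 − 81 = 45.
Column 1 needs 126; the known cells sum to 88, so (2,1) = 38.
From column 3, 126 − (39 + 41) gives (2,3) = 46.

46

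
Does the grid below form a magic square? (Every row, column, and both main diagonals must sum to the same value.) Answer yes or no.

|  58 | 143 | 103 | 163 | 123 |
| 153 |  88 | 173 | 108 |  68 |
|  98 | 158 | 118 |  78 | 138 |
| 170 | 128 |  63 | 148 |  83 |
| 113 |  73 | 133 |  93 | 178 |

No — row 2 sums to 590 but column 1 sums to 592.

Row 1: 58 + 143 + 103 + 163 + 123 = 590.
Row 2: 153 + 88 + 173 + 108 + 68 = 590.
Row 3: 98 + 158 + 118 + 78 + 138 = 590.
Row 4: 170 + 128 + 63 + 148 + 83 = 592.
Row 5: 113 + 73 + 133 + 93 + 178 = 590.
Column 1: 58 + 153 + 98 + 170 + 113 = 592.
Column 2: 143 + 88 + 158 + 128 + 73 = 590.
Column 3: 103 + 173 + 118 + 63 + 133 = 590.
Column 4: 163 + 108 + 78 + 148 + 93 = 590.
Column 5: 123 + 68 + 138 + 83 + 178 = 590.
Main diagonal: 58 + 88 + 118 + 148 + 178 = 590.
Anti-diagonal: 123 + 108 + 118 + 128 + 113 = 590.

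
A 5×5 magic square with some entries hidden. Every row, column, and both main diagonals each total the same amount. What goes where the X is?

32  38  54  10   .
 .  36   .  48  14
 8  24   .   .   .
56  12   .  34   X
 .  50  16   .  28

Column 2 is complete and sums to 160; that is the magic constant.
Using row 1: 32 + 38 + 54 + 10 + ? → (1,5) = 160 − 134 = 26.
From main diagonal, 160 − (32 + 36 + 34 + 28) gives (3,3) = 30.
Anti-diagonal needs 160; the known cells sum to 116, so (5,1) = 44.
The remaining cell in row 5 is (5,4) = 160 − 138 = 22.
The remaining cell in column 1 is (2,1) = 160 − 140 = 20.
Using column 4: 10 + 48 + 34 + 22 + ? → (3,4) = 160 − 114 = 46.
Row 2 must total 160; the given cells sum to 118, so (2,3) = 42.
Row 3 needs 160; the known cells sum to 108, so (3,5) = 52.
Column 3 must total 160; the given cells sum to 142, so (4,3) = 18.
The remaining cell in column 5 is (4,5) = 160 − 120 = 40.

40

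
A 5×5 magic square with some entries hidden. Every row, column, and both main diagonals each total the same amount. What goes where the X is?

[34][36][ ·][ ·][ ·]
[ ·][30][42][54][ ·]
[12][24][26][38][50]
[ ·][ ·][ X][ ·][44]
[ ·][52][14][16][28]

20

Row 3 is complete and sums to 150; that is the magic constant.
From row 5, 150 − (52 + 14 + 16 + 28) gives (5,1) = 40.
Column 2 must total 150; the given cells sum to 142, so (4,2) = 8.
Using main diagonal: 34 + 30 + 26 + 28 + ? → (4,4) = 150 − 118 = 32.
Anti-diagonal: 54 + 26 + 8 + 40 + ? = 150, so (1,5) = 22.
Using column 4: 54 + 38 + 32 + 16 + ? → (1,4) = 150 − 140 = 10.
Column 5 needs 150; the known cells sum to 144, so (2,5) = 6.
From row 1, 150 − (34 + 36 + 10 + 22) gives (1,3) = 48.
The remaining cell in row 2 is (2,1) = 150 − 132 = 18.
The remaining cell in column 1 is (4,1) = 150 − 104 = 46.
Using column 3: 48 + 42 + 26 + 14 + ? → (4,3) = 150 − 130 = 20.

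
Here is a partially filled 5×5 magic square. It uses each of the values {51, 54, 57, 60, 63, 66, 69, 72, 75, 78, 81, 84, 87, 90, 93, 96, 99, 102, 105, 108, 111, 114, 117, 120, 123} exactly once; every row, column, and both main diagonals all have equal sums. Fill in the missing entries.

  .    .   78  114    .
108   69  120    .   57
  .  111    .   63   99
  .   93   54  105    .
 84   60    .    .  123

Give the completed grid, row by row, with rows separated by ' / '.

The 25 entries sum to 2175, so each line sums to 2175/5 = 435.
The remaining cell in row 2 is (2,4) = 435 − 354 = 81.
Column 2: 69 + 111 + 93 + 60 + ? = 435, so (1,2) = 102.
Column 4 must total 435; the given cells sum to 363, so (5,4) = 72.
The remaining cell in row 5 is (5,3) = 435 − 339 = 96.
Using column 3: 78 + 120 + 54 + 96 + ? → (3,3) = 435 − 348 = 87.
Main diagonal: 69 + 87 + 105 + 123 + ? = 435, so (1,1) = 51.
From anti-diagonal, 435 − (81 + 87 + 93 + 84) gives (1,5) = 90.
Row 3 must total 435; the given cells sum to 360, so (3,1) = 75.
Column 1 needs 435; the known cells sum to 318, so (4,1) = 117.
From column 5, 435 − (90 + 57 + 99 + 123) gives (4,5) = 66.

51 102 78 114 90 / 108 69 120 81 57 / 75 111 87 63 99 / 117 93 54 105 66 / 84 60 96 72 123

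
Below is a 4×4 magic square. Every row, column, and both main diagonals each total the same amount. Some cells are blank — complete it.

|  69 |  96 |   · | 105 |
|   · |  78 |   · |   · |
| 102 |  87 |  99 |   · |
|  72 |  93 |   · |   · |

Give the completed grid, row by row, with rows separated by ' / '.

69 96 84 105 / 111 78 90 75 / 102 87 99 66 / 72 93 81 108

Column 2 is already complete: 96 + 78 + 87 + 93 = 354, so that is the magic constant.
Row 1: 69 + 96 + 105 + ? = 354, so (1,3) = 84.
From row 3, 354 − (102 + 87 + 99) gives (3,4) = 66.
Column 1 must total 354; the given cells sum to 243, so (2,1) = 111.
Main diagonal needs 354; the known cells sum to 246, so (4,4) = 108.
Anti-diagonal must total 354; the given cells sum to 264, so (2,3) = 90.
The remaining cell in row 2 is (2,4) = 354 − 279 = 75.
From row 4, 354 − (72 + 93 + 108) gives (4,3) = 81.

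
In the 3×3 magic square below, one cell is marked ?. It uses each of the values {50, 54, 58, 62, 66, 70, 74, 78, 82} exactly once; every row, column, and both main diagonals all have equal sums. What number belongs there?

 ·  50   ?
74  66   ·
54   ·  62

The 9 entries sum to 594, so each line sums to 594/3 = 198.
The remaining cell in row 2 is (2,3) = 198 − 140 = 58.
Using row 3: 54 + 62 + ? → (3,2) = 198 − 116 = 82.
Column 1 must total 198; the given cells sum to 128, so (1,1) = 70.
Column 3: 58 + 62 + ? = 198, so (1,3) = 78.

78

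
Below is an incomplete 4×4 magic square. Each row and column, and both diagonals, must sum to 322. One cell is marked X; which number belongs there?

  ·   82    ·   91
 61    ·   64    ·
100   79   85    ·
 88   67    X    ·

97

Row 3: 100 + 79 + 85 + ? = 322, so (3,4) = 58.
Column 1 must total 322; the given cells sum to 249, so (1,1) = 73.
Column 2 needs 322; the known cells sum to 228, so (2,2) = 94.
Main diagonal: 73 + 94 + 85 + ? = 322, so (4,4) = 70.
Row 1 must total 322; the given cells sum to 246, so (1,3) = 76.
Row 2 needs 322; the known cells sum to 219, so (2,4) = 103.
From row 4, 322 − (88 + 67 + 70) gives (4,3) = 97.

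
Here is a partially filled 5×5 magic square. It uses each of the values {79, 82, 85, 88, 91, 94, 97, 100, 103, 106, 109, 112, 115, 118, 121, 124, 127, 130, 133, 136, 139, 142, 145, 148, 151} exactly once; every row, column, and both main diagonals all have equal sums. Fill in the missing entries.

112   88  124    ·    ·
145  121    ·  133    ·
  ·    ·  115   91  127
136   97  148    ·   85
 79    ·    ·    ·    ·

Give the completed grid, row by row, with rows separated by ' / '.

112 88 124 100 151 / 145 121 82 133 94 / 103 139 115 91 127 / 136 97 148 109 85 / 79 130 106 142 118

The 25 entries sum to 2875, so each line sums to 2875/5 = 575.
Using row 4: 136 + 97 + 148 + 85 + ? → (4,4) = 575 − 466 = 109.
Column 1 needs 575; the known cells sum to 472, so (3,1) = 103.
Main diagonal: 112 + 121 + 115 + 109 + ? = 575, so (5,5) = 118.
Anti-diagonal needs 575; the known cells sum to 424, so (1,5) = 151.
Using row 1: 112 + 88 + 124 + 151 + ? → (1,4) = 575 − 475 = 100.
Row 3: 103 + 115 + 91 + 127 + ? = 575, so (3,2) = 139.
The remaining cell in column 2 is (5,2) = 575 − 445 = 130.
Column 4: 100 + 133 + 91 + 109 + ? = 575, so (5,4) = 142.
Column 5 needs 575; the known cells sum to 481, so (2,5) = 94.
Using row 2: 145 + 121 + 133 + 94 + ? → (2,3) = 575 − 493 = 82.
Row 5 needs 575; the known cells sum to 469, so (5,3) = 106.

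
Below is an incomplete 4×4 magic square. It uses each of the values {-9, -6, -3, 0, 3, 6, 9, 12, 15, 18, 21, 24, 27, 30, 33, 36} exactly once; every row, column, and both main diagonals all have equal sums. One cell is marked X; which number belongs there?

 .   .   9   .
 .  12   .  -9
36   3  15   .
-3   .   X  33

The 16 entries sum to 216, so each line sums to 216/4 = 54.
Row 3 needs 54; the known cells sum to 54, so (3,4) = 0.
From column 4, 54 − (-9 + 0 + 33) gives (1,4) = 30.
The remaining cell in main diagonal is (1,1) = 54 − 60 = -6.
From anti-diagonal, 54 − (30 + 3 + (-3)) gives (2,3) = 24.
Row 1 must total 54; the given cells sum to 33, so (1,2) = 21.
Row 2: 12 + 24 + (-9) + ? = 54, so (2,1) = 27.
From column 2, 54 − (21 + 12 + 3) gives (4,2) = 18.
Using column 3: 9 + 24 + 15 + ? → (4,3) = 54 − 48 = 6.

6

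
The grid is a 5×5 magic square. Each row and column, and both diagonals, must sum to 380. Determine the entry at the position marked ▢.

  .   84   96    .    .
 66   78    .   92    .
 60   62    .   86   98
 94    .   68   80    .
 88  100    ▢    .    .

52

Row 3: 60 + 62 + 86 + 98 + ? = 380, so (3,3) = 74.
Column 1 must total 380; the given cells sum to 308, so (1,1) = 72.
Column 2: 84 + 78 + 62 + 100 + ? = 380, so (4,2) = 56.
Main diagonal needs 380; the known cells sum to 304, so (5,5) = 76.
Anti-diagonal: 92 + 74 + 56 + 88 + ? = 380, so (1,5) = 70.
Using row 1: 72 + 84 + 96 + 70 + ? → (1,4) = 380 − 322 = 58.
The remaining cell in row 4 is (4,5) = 380 − 298 = 82.
Column 4 must total 380; the given cells sum to 316, so (5,4) = 64.
Using column 5: 70 + 98 + 82 + 76 + ? → (2,5) = 380 − 326 = 54.
Row 2 must total 380; the given cells sum to 290, so (2,3) = 90.
The remaining cell in row 5 is (5,3) = 380 − 328 = 52.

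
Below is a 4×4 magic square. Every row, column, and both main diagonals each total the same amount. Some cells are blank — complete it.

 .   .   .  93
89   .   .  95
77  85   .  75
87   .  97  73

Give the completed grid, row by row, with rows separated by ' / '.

Column 4 is already complete: 93 + 95 + 75 + 73 = 336, so that is the magic constant.
Using row 3: 77 + 85 + 75 + ? → (3,3) = 336 − 237 = 99.
Row 4 needs 336; the known cells sum to 257, so (4,2) = 79.
Column 1: 89 + 77 + 87 + ? = 336, so (1,1) = 83.
From main diagonal, 336 − (83 + 99 + 73) gives (2,2) = 81.
From anti-diagonal, 336 − (93 + 85 + 87) gives (2,3) = 71.
Column 2: 81 + 85 + 79 + ? = 336, so (1,2) = 91.
Column 3: 71 + 99 + 97 + ? = 336, so (1,3) = 69.

83 91 69 93 / 89 81 71 95 / 77 85 99 75 / 87 79 97 73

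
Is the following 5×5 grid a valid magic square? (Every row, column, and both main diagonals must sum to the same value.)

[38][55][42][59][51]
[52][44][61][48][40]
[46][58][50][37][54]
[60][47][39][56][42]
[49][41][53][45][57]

No — column 5 sums to 244 but column 4 sums to 245.

Row 1: 38 + 55 + 42 + 59 + 51 = 245.
Row 2: 52 + 44 + 61 + 48 + 40 = 245.
Row 3: 46 + 58 + 50 + 37 + 54 = 245.
Row 4: 60 + 47 + 39 + 56 + 42 = 244.
Row 5: 49 + 41 + 53 + 45 + 57 = 245.
Column 1: 38 + 52 + 46 + 60 + 49 = 245.
Column 2: 55 + 44 + 58 + 47 + 41 = 245.
Column 3: 42 + 61 + 50 + 39 + 53 = 245.
Column 4: 59 + 48 + 37 + 56 + 45 = 245.
Column 5: 51 + 40 + 54 + 42 + 57 = 244.
Main diagonal: 38 + 44 + 50 + 56 + 57 = 245.
Anti-diagonal: 51 + 48 + 50 + 47 + 49 = 245.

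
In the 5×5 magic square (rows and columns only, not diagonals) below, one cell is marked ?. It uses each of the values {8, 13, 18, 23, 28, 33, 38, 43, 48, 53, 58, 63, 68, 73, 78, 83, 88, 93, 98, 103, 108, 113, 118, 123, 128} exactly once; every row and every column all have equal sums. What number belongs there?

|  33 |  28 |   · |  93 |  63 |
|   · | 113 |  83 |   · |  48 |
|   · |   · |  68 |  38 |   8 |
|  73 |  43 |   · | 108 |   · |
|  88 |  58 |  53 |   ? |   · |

23

The 25 entries sum to 1700, so each line sums to 1700/5 = 340.
Row 1 must total 340; the given cells sum to 217, so (1,3) = 123.
The remaining cell in column 2 is (3,2) = 340 − 242 = 98.
Column 3 must total 340; the given cells sum to 327, so (4,3) = 13.
Row 3 needs 340; the known cells sum to 212, so (3,1) = 128.
Row 4: 73 + 43 + 13 + 108 + ? = 340, so (4,5) = 103.
The remaining cell in column 1 is (2,1) = 340 − 322 = 18.
Column 5 needs 340; the known cells sum to 222, so (5,5) = 118.
Row 2: 18 + 113 + 83 + 48 + ? = 340, so (2,4) = 78.
Row 5: 88 + 58 + 53 + 118 + ? = 340, so (5,4) = 23.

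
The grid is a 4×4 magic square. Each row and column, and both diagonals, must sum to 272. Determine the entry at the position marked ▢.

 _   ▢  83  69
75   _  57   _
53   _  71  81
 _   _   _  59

Row 3 must total 272; the given cells sum to 205, so (3,2) = 67.
Column 3 must total 272; the given cells sum to 211, so (4,3) = 61.
Column 4 must total 272; the given cells sum to 209, so (2,4) = 63.
From anti-diagonal, 272 − (69 + 57 + 67) gives (4,1) = 79.
Using row 2: 75 + 57 + 63 + ? → (2,2) = 272 − 195 = 77.
Row 4 needs 272; the known cells sum to 199, so (4,2) = 73.
The remaining cell in column 1 is (1,1) = 272 − 207 = 65.
From column 2, 272 − (77 + 67 + 73) gives (1,2) = 55.

55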